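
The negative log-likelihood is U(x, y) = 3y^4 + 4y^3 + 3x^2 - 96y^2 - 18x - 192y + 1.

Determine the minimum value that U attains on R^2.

-1306

U(x,y) separates as P(x) + Q(y) + 1, so its minimum is min P + min Q + 1.
P'(x) = 6x - 18 vanishes at x ∈ {3}; Q'(y) = 12(y - 4)(y + 1)(y + 4) vanishes at y ∈ {-4, -1, 4}.
Local minima of P (where P''>0): P(3)=-27. Local minima of Q: Q(-4)=-256, Q(4)=-1280.
So the global minimum of U is P(3) + Q(4) + 1 = -27 − 1280 + 1 = -1306, attained at (3, 4).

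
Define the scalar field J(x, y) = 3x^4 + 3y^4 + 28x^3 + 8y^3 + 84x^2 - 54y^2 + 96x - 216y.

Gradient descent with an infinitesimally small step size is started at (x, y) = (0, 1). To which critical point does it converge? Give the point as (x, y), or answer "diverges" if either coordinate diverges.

J is separable, so gradient descent decouples: x follows -∂J/∂x, y follows -∂J/∂y.
∂J/∂x = 12(x + 1)(x + 2)(x + 4); at x=0 this is 96, so x decreases.
∂J/∂y = 12(y - 3)(y + 2)(y + 3); at y=1 this is -288, so y increases.
x converges to its nearest critical value -1 (a local min of the x-part); y converges to 3. The iterate converges to (-1, 3).

(-1, 3)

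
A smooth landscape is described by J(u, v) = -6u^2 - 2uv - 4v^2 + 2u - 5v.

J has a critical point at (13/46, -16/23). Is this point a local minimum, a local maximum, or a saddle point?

local maximum

The Hessian of J is constant: H = [[-12, -2], [-2, -8]].
det(H) = (-12)·(-8) − (-2)² = 92.
det(H) > 0 and tr(H) = -20 < 0, so H is negative definite and the point is a local maximum.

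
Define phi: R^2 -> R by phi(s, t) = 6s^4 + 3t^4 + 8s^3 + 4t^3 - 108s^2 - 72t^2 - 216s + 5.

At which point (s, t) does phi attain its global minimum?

(3, -4)

phi(s,t) separates as P(s) + Q(t) + 5, so its minimum is min P + min Q + 5.
P'(s) = 24(s - 3)(s + 1)(s + 3) vanishes at s ∈ {-3, -1, 3}; Q'(t) = 12t(t - 3)(t + 4) vanishes at t ∈ {-4, 0, 3}.
Local minima of P (where P''>0): P(-3)=-54, P(3)=-918. Local minima of Q: Q(-4)=-640, Q(3)=-297.
So the global minimum of phi is P(3) + Q(-4) + 5 = -918 − 640 + 5 = -1553, attained at (3, -4).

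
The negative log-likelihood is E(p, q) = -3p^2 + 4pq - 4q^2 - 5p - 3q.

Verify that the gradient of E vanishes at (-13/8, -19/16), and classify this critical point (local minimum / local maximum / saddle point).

local maximum

∇E = (-6p + 4q - 5, 4p - 8q - 3); substituting (-13/8, -19/16) gives ∇E = (0, 0), so (-13/8, -19/16) is indeed a critical point.
The Hessian of E is constant: H = [[-6, 4], [4, -8]].
det(H) = (-6)·(-8) − 4² = 32.
det(H) > 0 and tr(H) = -14 < 0, so H is negative definite and the point is a local maximum.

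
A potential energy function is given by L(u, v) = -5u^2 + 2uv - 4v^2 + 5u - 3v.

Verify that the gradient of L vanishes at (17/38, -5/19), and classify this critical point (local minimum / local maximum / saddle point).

∇L = (-10u + 2v + 5, 2u - 8v - 3); substituting (17/38, -5/19) gives ∇L = (0, 0), so (17/38, -5/19) is indeed a critical point.
The Hessian of L is constant: H = [[-10, 2], [2, -8]].
det(H) = (-10)·(-8) − 2² = 76.
det(H) > 0 and tr(H) = -18 < 0, so H is negative definite and the point is a local maximum.

local maximum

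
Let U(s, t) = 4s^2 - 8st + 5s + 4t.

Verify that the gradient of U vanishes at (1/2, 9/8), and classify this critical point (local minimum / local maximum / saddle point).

saddle point

∇U = (8s - 8t + 5, -8s + 4); substituting (1/2, 9/8) gives ∇U = (0, 0), so (1/2, 9/8) is indeed a critical point.
The Hessian of U is constant: H = [[8, -8], [-8, 0]].
det(H) = 8·0 − (-8)² = -64.
Since det(H) < 0, H is indefinite and the critical point is a saddle point.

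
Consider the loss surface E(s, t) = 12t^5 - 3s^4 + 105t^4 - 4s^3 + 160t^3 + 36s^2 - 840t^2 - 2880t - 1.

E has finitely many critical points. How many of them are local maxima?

4

E separates as a function of s plus a function of t, so ∇E=0 decouples.
∂E/∂s = -12s(s - 2)(s + 3) = 0 at s ∈ {-3, 0, 2}; ∂E/∂t = 60(t - 2)(t + 2)(t + 3)(t + 4) = 0 at t ∈ {-4, -3, -2, 2}.
The Hessian is diagonal: diag(E_ss, E_tt). Second derivatives: E_ss(-3)=-180, E_ss(0)=72, E_ss(2)=-120; E_tt(-4)=-720, E_tt(-3)=300, E_tt(-2)=-480, E_tt(2)=7200.
Local maxima occur where both diagonal entries negative: (-3, -4), (-3, -2), (2, -4), (2, -2). Count: 4.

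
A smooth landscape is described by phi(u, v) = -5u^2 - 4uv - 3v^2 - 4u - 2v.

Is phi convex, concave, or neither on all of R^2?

concave

phi is quadratic, so its Hessian is the constant matrix H = [[-10, -4], [-4, -6]].
det(H) = 44, tr(H) = -16.
det(H) > 0 and tr(H) < 0, so H is negative definite everywhere: concave.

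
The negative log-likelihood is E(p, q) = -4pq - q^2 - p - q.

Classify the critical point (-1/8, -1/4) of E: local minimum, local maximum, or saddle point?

saddle point

The Hessian of E is constant: H = [[0, -4], [-4, -2]].
det(H) = 0·(-2) − (-4)² = -16.
Since det(H) < 0, H is indefinite and the critical point is a saddle point.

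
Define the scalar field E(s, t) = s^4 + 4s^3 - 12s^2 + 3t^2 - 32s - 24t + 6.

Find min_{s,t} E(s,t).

-106

E(s,t) separates as P(s) + Q(t) + 6, so its minimum is min P + min Q + 6.
P'(s) = 4(s - 2)(s + 1)(s + 4) vanishes at s ∈ {-4, -1, 2}; Q'(t) = 6(t - 4) vanishes at t ∈ {4}.
Local minima of P (where P''>0): P(-4)=-64, P(2)=-64. Local minima of Q: Q(4)=-48.
So the global minimum of E is P(-4) + Q(4) + 6 = -64 − 48 + 6 = -106, attained at (-4, 4).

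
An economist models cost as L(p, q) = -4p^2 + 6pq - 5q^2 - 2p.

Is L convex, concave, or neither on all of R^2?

L is quadratic, so its Hessian is the constant matrix H = [[-8, 6], [6, -10]].
det(H) = 44, tr(H) = -18.
det(H) > 0 and tr(H) < 0, so H is negative definite everywhere: concave.

concave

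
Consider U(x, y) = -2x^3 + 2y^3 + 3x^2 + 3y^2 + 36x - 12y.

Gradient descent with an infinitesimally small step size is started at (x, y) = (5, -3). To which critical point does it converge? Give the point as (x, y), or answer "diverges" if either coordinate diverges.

U is separable, so gradient descent decouples: x follows -∂U/∂x, y follows -∂U/∂y.
∂U/∂x = -6(x - 3)(x + 2); at x=5 this is -84, so x increases.
∂U/∂y = 6(y - 1)(y + 2); at y=-3 this is 24, so y decreases.
The x-coordinate has no critical point in that direction and runs off to infinity.

diverges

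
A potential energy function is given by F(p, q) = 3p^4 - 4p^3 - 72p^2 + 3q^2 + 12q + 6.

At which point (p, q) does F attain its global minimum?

F(p,q) separates as A(p) + B(q) + 6, so its minimum is min A + min B + 6.
A'(p) = 12p(p - 4)(p + 3) vanishes at p ∈ {-3, 0, 4}; B'(q) = 6q + 12 vanishes at q ∈ {-2}.
Local minima of A (where A''>0): A(-3)=-297, A(4)=-640. Local minima of B: B(-2)=-12.
So the global minimum of F is A(4) + B(-2) + 6 = -640 − 12 + 6 = -646, attained at (4, -2).

(4, -2)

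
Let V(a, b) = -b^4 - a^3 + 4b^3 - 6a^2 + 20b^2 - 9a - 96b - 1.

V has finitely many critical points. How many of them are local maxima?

2

V separates as a function of a plus a function of b, so ∇V=0 decouples.
∂V/∂a = -3(a + 1)(a + 3) = 0 at a ∈ {-3, -1}; ∂V/∂b = -4(b - 4)(b - 2)(b + 3) = 0 at b ∈ {-3, 2, 4}.
The Hessian is diagonal: diag(V_aa, V_bb). Second derivatives: V_aa(-3)=6, V_aa(-1)=-6; V_bb(-3)=-140, V_bb(2)=40, V_bb(4)=-56.
Local maxima occur where both diagonal entries negative: (-1, -3), (-1, 4). Count: 2.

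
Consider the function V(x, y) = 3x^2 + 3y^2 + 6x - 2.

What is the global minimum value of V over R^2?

-5

V(x,y) separates as P(x) + Q(y) − 2, so its minimum is min P + min Q − 2.
P'(x) = 6x + 6 vanishes at x ∈ {-1}; Q'(y) = 6y vanishes at y ∈ {0}.
Local minima of P (where P''>0): P(-1)=-3. Local minima of Q: Q(0)=0.
So the global minimum of V is P(-1) + Q(0) − 2 = -3 + 0 − 2 = -5, attained at (-1, 0).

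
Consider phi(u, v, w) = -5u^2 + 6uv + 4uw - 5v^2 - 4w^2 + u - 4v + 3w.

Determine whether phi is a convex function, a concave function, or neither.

phi is quadratic, so its Hessian is the constant matrix H = [[-10, 6, 4], [6, -10, 0], [4, 0, -8]].
Leading principal minors: -10, 64, -352.
Signs alternate −, +, − ⇒ H ≺ 0 ⇒ concave.

concave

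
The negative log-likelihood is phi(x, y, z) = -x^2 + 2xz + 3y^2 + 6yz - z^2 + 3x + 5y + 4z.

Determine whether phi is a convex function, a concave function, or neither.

phi is quadratic, so its Hessian is the constant matrix H = [[-2, 0, 2], [0, 6, 6], [2, 6, -2]].
Leading principal minors: -2, -12, 72.
Neither pattern holds ⇒ H is indefinite ⇒ neither convex nor concave.

neither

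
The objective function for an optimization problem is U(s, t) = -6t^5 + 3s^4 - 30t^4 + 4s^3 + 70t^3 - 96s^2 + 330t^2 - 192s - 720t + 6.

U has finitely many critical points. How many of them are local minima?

4

U separates as a function of s plus a function of t, so ∇U=0 decouples.
∂U/∂s = 12(s - 4)(s + 1)(s + 4) = 0 at s ∈ {-4, -1, 4}; ∂U/∂t = -30(t - 2)(t - 1)(t + 3)(t + 4) = 0 at t ∈ {-4, -3, 1, 2}.
The Hessian is diagonal: diag(U_ss, U_tt). Second derivatives: U_ss(-4)=288, U_ss(-1)=-180, U_ss(4)=480; U_tt(-4)=900, U_tt(-3)=-600, U_tt(1)=600, U_tt(2)=-900.
Local minima occur where both diagonal entries positive: (-4, -4), (-4, 1), (4, -4), (4, 1). Count: 4.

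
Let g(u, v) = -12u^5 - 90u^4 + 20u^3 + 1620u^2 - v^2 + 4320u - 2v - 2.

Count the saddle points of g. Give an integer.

g separates as a function of u plus a function of v, so ∇g=0 decouples.
∂g/∂u = -60(u - 3)(u + 2)(u + 3)(u + 4) = 0 at u ∈ {-4, -3, -2, 3}; ∂g/∂v = -2(v + 1) = 0 at v ∈ {-1}.
The Hessian is diagonal: diag(g_uu, g_vv). Second derivatives: g_uu(-4)=840, g_uu(-3)=-360, g_uu(-2)=600, g_uu(3)=-12600; g_vv(-1)=-2.
Saddle points occur where the two diagonal entries have opposite signs: (-4, -1), (-2, -1). Count: 2.

2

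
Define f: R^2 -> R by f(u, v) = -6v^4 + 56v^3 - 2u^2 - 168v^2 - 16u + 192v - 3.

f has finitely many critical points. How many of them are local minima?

f separates as a function of u plus a function of v, so ∇f=0 decouples.
∂f/∂u = -4(u + 4) = 0 at u ∈ {-4}; ∂f/∂v = -24(v - 4)(v - 2)(v - 1) = 0 at v ∈ {1, 2, 4}.
The Hessian is diagonal: diag(f_uu, f_vv). Second derivatives: f_uu(-4)=-4; f_vv(1)=-72, f_vv(2)=48, f_vv(4)=-144.
Local minima occur where both diagonal entries positive: none. Count: 0.

0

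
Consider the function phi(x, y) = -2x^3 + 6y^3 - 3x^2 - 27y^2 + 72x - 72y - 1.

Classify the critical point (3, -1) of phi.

The mixed partial ∂²phi/∂x∂y is 0, so the Hessian at any point is diag(phi_xx, phi_yy) = diag(-6(2x + 1), 18(2y - 3)).
At (3, -1): H = diag(-42, -90).
Both eigenvalues are negative, so H is negative definite: a local maximum.

local maximum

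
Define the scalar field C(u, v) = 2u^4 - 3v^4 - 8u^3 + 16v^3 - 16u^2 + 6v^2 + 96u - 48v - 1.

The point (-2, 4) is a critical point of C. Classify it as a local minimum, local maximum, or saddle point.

The mixed partial ∂²C/∂u∂v is 0, so the Hessian at any point is diag(C_uu, C_vv) = diag(8(3u^2 - 6u - 4), 12(-3v^2 + 8v + 1)).
At (-2, 4): H = diag(160, -180).
The eigenvalues have opposite signs, so H is indefinite: a saddle point.

saddle point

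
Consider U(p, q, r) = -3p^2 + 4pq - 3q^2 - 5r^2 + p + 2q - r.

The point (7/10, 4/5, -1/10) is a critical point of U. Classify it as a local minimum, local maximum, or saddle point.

local maximum

The Hessian is constant: H = [[-6, 4, 0], [4, -6, 0], [0, 0, -10]].
Leading principal minors: Δ₁ = -6, Δ₂ = 20, Δ₃ = -200.
The minors alternate sign starting negative (−, +, −), so H is negative definite: a local maximum.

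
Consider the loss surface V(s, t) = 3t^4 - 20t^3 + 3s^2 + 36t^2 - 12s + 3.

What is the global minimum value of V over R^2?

V(s,t) separates as P(s) + Q(t) + 3, so its minimum is min P + min Q + 3.
P'(s) = 6s - 12 vanishes at s ∈ {2}; Q'(t) = 12t(t - 3)(t - 2) vanishes at t ∈ {0, 2, 3}.
Local minima of P (where P''>0): P(2)=-12. Local minima of Q: Q(0)=0, Q(3)=27.
So the global minimum of V is P(2) + Q(0) + 3 = -12 + 0 + 3 = -9, attained at (2, 0).

-9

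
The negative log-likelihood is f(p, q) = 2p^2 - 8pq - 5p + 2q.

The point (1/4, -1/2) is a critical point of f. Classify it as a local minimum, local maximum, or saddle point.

saddle point

The Hessian of f is constant: H = [[4, -8], [-8, 0]].
det(H) = 4·0 − (-8)² = -64.
Since det(H) < 0, H is indefinite and the critical point is a saddle point.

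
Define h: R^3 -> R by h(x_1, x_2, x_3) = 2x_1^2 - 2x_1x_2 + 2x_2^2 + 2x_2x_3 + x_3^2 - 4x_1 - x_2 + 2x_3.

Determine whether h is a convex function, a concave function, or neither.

convex

h is quadratic, so its Hessian is the constant matrix H = [[4, -2, 0], [-2, 4, 2], [0, 2, 2]].
Leading principal minors: 4, 12, 8.
All positive ⇒ H ≻ 0 ⇒ convex.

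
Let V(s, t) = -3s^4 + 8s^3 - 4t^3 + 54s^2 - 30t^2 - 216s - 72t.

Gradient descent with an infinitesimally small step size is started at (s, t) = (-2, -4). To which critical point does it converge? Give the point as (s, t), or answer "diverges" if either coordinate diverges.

(2, -3)

V is separable, so gradient descent decouples: s follows -∂V/∂s, t follows -∂V/∂t.
∂V/∂s = -12(s - 3)(s - 2)(s + 3); at s=-2 this is -240, so s increases.
∂V/∂t = -12(t + 2)(t + 3); at t=-4 this is -24, so t increases.
s converges to its nearest critical value 2 (a local min of the s-part); t converges to -3. The iterate converges to (2, -3).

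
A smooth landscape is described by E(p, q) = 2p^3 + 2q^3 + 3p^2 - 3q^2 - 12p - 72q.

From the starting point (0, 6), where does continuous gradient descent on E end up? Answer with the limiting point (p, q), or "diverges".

(1, 4)

E is separable, so gradient descent decouples: p follows -∂E/∂p, q follows -∂E/∂q.
∂E/∂p = 6(p - 1)(p + 2); at p=0 this is -12, so p increases.
∂E/∂q = 6(q - 4)(q + 3); at q=6 this is 108, so q decreases.
p converges to its nearest critical value 1 (a local min of the p-part); q converges to 4. The iterate converges to (1, 4).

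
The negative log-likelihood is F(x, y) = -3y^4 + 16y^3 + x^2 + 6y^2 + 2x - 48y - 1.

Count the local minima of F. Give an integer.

F separates as a function of x plus a function of y, so ∇F=0 decouples.
∂F/∂x = 2(x + 1) = 0 at x ∈ {-1}; ∂F/∂y = -12(y - 4)(y - 1)(y + 1) = 0 at y ∈ {-1, 1, 4}.
The Hessian is diagonal: diag(F_xx, F_yy). Second derivatives: F_xx(-1)=2; F_yy(-1)=-120, F_yy(1)=72, F_yy(4)=-180.
Local minima occur where both diagonal entries positive: (-1, 1). Count: 1.

1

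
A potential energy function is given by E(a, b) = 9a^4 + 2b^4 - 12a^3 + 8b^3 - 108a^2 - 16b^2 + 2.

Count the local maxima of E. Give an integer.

1

E separates as a function of a plus a function of b, so ∇E=0 decouples.
∂E/∂a = 36a(a - 3)(a + 2) = 0 at a ∈ {-2, 0, 3}; ∂E/∂b = 8b(b - 1)(b + 4) = 0 at b ∈ {-4, 0, 1}.
The Hessian is diagonal: diag(E_aa, E_bb). Second derivatives: E_aa(-2)=360, E_aa(0)=-216, E_aa(3)=540; E_bb(-4)=160, E_bb(0)=-32, E_bb(1)=40.
Local maxima occur where both diagonal entries negative: (0, 0). Count: 1.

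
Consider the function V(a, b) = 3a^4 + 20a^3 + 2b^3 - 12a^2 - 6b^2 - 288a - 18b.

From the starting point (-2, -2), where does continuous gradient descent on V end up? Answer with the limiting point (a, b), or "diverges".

V is separable, so gradient descent decouples: a follows -∂V/∂a, b follows -∂V/∂b.
∂V/∂a = 12(a - 2)(a + 3)(a + 4); at a=-2 this is -96, so a increases.
∂V/∂b = 6(b - 3)(b + 1); at b=-2 this is 30, so b decreases.
The b-coordinate has no critical point in that direction and runs off to infinity.

diverges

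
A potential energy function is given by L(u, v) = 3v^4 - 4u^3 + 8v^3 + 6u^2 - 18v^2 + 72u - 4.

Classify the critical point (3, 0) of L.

local maximum

The mixed partial ∂²L/∂u∂v is 0, so the Hessian at any point is diag(L_uu, L_vv) = diag(12(-2u + 1), 12(3v^2 + 4v - 3)).
At (3, 0): H = diag(-60, -36).
Both eigenvalues are negative, so H is negative definite: a local maximum.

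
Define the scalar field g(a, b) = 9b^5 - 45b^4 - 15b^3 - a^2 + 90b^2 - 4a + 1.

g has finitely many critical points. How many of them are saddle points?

2

g separates as a function of a plus a function of b, so ∇g=0 decouples.
∂g/∂a = -2(a + 2) = 0 at a ∈ {-2}; ∂g/∂b = 45b(b - 4)(b - 1)(b + 1) = 0 at b ∈ {-1, 0, 1, 4}.
The Hessian is diagonal: diag(g_aa, g_bb). Second derivatives: g_aa(-2)=-2; g_bb(-1)=-450, g_bb(0)=180, g_bb(1)=-270, g_bb(4)=2700.
Saddle points occur where the two diagonal entries have opposite signs: (-2, 0), (-2, 4). Count: 2.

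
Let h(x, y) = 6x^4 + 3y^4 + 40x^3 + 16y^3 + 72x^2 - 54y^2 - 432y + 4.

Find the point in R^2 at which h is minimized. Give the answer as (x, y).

h(x,y) separates as P(x) + Q(y) + 4, so its minimum is min P + min Q + 4.
P'(x) = 24x(x + 2)(x + 3) vanishes at x ∈ {-3, -2, 0}; Q'(y) = 12(y - 3)(y + 3)(y + 4) vanishes at y ∈ {-4, -3, 3}.
Local minima of P (where P''>0): P(-3)=54, P(0)=0. Local minima of Q: Q(-4)=608, Q(3)=-1107.
So the global minimum of h is P(0) + Q(3) + 4 = 0 − 1107 + 4 = -1103, attained at (0, 3).

(0, 3)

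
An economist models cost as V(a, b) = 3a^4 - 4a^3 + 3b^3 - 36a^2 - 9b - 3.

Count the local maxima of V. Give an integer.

V separates as a function of a plus a function of b, so ∇V=0 decouples.
∂V/∂a = 12a(a - 3)(a + 2) = 0 at a ∈ {-2, 0, 3}; ∂V/∂b = 9(b - 1)(b + 1) = 0 at b ∈ {-1, 1}.
The Hessian is diagonal: diag(V_aa, V_bb). Second derivatives: V_aa(-2)=120, V_aa(0)=-72, V_aa(3)=180; V_bb(-1)=-18, V_bb(1)=18.
Local maxima occur where both diagonal entries negative: (0, -1). Count: 1.

1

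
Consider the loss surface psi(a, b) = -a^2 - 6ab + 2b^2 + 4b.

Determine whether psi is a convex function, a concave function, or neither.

psi is quadratic, so its Hessian is the constant matrix H = [[-2, -6], [-6, 4]].
det(H) = -44, tr(H) = 2.
det(H) < 0, so H is indefinite: neither convex nor concave.

neither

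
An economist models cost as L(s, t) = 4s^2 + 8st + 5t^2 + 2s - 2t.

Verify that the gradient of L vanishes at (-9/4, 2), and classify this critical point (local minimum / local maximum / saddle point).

∇L = (8s + 8t + 2, 8s + 10t - 2); substituting (-9/4, 2) gives ∇L = (0, 0), so (-9/4, 2) is indeed a critical point.
The Hessian of L is constant: H = [[8, 8], [8, 10]].
det(H) = 8·10 − 8² = 16.
det(H) > 0 and tr(H) = 18 > 0, so H is positive definite and the point is a local minimum.

local minimum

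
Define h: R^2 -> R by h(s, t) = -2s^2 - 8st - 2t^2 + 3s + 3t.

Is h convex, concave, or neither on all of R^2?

h is quadratic, so its Hessian is the constant matrix H = [[-4, -8], [-8, -4]].
det(H) = -48, tr(H) = -8.
det(H) < 0, so H is indefinite: neither convex nor concave.

neither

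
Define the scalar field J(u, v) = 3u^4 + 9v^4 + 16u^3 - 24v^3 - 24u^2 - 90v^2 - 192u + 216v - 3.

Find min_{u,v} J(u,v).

J(u,v) separates as P(u) + Q(v) − 3, so its minimum is min P + min Q − 3.
P'(u) = 12(u - 2)(u + 2)(u + 4) vanishes at u ∈ {-4, -2, 2}; Q'(v) = 36(v - 3)(v - 1)(v + 2) vanishes at v ∈ {-2, 1, 3}.
Local minima of P (where P''>0): P(-4)=128, P(2)=-304. Local minima of Q: Q(-2)=-456, Q(3)=-81.
So the global minimum of J is P(2) + Q(-2) − 3 = -304 − 456 − 3 = -763, attained at (2, -2).

-763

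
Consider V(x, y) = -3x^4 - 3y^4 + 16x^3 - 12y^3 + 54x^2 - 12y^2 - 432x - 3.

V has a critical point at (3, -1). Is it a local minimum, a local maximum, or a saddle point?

local minimum

The mixed partial ∂²V/∂x∂y is 0, so the Hessian at any point is diag(V_xx, V_yy) = diag(12(-3x^2 + 8x + 9), -12(3y^2 + 6y + 2)).
At (3, -1): H = diag(72, 12).
Both eigenvalues are positive, so H is positive definite: a local minimum.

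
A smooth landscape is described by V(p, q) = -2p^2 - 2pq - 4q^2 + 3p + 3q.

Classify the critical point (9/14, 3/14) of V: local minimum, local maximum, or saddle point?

The Hessian of V is constant: H = [[-4, -2], [-2, -8]].
det(H) = (-4)·(-8) − (-2)² = 28.
det(H) > 0 and tr(H) = -12 < 0, so H is negative definite and the point is a local maximum.

local maximum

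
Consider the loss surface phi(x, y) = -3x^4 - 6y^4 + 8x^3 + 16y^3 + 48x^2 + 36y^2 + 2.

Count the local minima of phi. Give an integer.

1

phi separates as a function of x plus a function of y, so ∇phi=0 decouples.
∂phi/∂x = -12x(x - 4)(x + 2) = 0 at x ∈ {-2, 0, 4}; ∂phi/∂y = -24y(y - 3)(y + 1) = 0 at y ∈ {-1, 0, 3}.
The Hessian is diagonal: diag(phi_xx, phi_yy). Second derivatives: phi_xx(-2)=-144, phi_xx(0)=96, phi_xx(4)=-288; phi_yy(-1)=-96, phi_yy(0)=72, phi_yy(3)=-288.
Local minima occur where both diagonal entries positive: (0, 0). Count: 1.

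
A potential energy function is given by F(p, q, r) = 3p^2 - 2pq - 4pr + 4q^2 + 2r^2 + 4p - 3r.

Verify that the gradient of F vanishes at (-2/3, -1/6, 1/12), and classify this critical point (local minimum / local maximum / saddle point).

local minimum

∇F = (6p - 2q - 4r + 4, -2p + 8q, -4p + 4r - 3); substituting (-2/3, -1/6, 1/12) gives ∇F = (0, 0, 0), so (-2/3, -1/6, 1/12) is indeed a critical point.
The Hessian is constant: H = [[6, -2, -4], [-2, 8, 0], [-4, 0, 4]].
Leading principal minors: Δ₁ = 6, Δ₂ = 44, Δ₃ = 48.
All leading minors are positive, so H is positive definite: a local minimum.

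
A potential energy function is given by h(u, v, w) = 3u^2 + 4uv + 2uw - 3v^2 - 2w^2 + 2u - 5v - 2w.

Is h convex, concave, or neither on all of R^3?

h is quadratic, so its Hessian is the constant matrix H = [[6, 4, 2], [4, -6, 0], [2, 0, -4]].
Leading principal minors: 6, -52, 232.
Neither pattern holds ⇒ H is indefinite ⇒ neither convex nor concave.

neither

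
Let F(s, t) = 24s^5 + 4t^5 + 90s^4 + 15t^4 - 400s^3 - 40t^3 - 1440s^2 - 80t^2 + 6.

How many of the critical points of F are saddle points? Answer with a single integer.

8

F separates as a function of s plus a function of t, so ∇F=0 decouples.
∂F/∂s = 120s(s - 3)(s + 2)(s + 4) = 0 at s ∈ {-4, -2, 0, 3}; ∂F/∂t = 20t(t - 2)(t + 1)(t + 4) = 0 at t ∈ {-4, -1, 0, 2}.
The Hessian is diagonal: diag(F_ss, F_tt). Second derivatives: F_ss(-4)=-6720, F_ss(-2)=2400, F_ss(0)=-2880, F_ss(3)=12600; F_tt(-4)=-1440, F_tt(-1)=180, F_tt(0)=-160, F_tt(2)=720.
Saddle points occur where the two diagonal entries have opposite signs: (-4, -1), (-4, 2), (-2, -4), (-2, 0), (0, -1), (0, 2), (3, -4), (3, 0). Count: 8.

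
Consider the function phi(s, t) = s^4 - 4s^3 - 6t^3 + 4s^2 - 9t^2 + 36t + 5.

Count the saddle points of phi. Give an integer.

3

phi separates as a function of s plus a function of t, so ∇phi=0 decouples.
∂phi/∂s = 4s(s - 2)(s - 1) = 0 at s ∈ {0, 1, 2}; ∂phi/∂t = -18(t - 1)(t + 2) = 0 at t ∈ {-2, 1}.
The Hessian is diagonal: diag(phi_ss, phi_tt). Second derivatives: phi_ss(0)=8, phi_ss(1)=-4, phi_ss(2)=8; phi_tt(-2)=54, phi_tt(1)=-54.
Saddle points occur where the two diagonal entries have opposite signs: (0, 1), (1, -2), (2, 1). Count: 3.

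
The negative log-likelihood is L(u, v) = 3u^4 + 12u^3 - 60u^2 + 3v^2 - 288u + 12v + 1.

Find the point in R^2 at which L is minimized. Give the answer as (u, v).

(3, -2)

L(u,v) separates as P(u) + Q(v) + 1, so its minimum is min P + min Q + 1.
P'(u) = 12(u - 3)(u + 2)(u + 4) vanishes at u ∈ {-4, -2, 3}; Q'(v) = 6v + 12 vanishes at v ∈ {-2}.
Local minima of P (where P''>0): P(-4)=192, P(3)=-837. Local minima of Q: Q(-2)=-12.
So the global minimum of L is P(3) + Q(-2) + 1 = -837 − 12 + 1 = -848, attained at (3, -2).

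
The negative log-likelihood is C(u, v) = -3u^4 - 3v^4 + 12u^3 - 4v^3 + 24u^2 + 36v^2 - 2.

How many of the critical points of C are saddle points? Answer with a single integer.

C separates as a function of u plus a function of v, so ∇C=0 decouples.
∂C/∂u = -12u(u - 4)(u + 1) = 0 at u ∈ {-1, 0, 4}; ∂C/∂v = -12v(v - 2)(v + 3) = 0 at v ∈ {-3, 0, 2}.
The Hessian is diagonal: diag(C_uu, C_vv). Second derivatives: C_uu(-1)=-60, C_uu(0)=48, C_uu(4)=-240; C_vv(-3)=-180, C_vv(0)=72, C_vv(2)=-120.
Saddle points occur where the two diagonal entries have opposite signs: (-1, 0), (0, -3), (0, 2), (4, 0). Count: 4.

4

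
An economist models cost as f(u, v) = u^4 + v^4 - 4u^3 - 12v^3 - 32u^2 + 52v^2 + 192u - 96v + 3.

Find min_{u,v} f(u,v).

-829

f(u,v) separates as P(u) + Q(v) + 3, so its minimum is min P + min Q + 3.
P'(u) = 4(u - 4)(u - 3)(u + 4) vanishes at u ∈ {-4, 3, 4}; Q'(v) = 4(v - 4)(v - 3)(v - 2) vanishes at v ∈ {2, 3, 4}.
Local minima of P (where P''>0): P(-4)=-768, P(4)=256. Local minima of Q: Q(2)=-64, Q(4)=-64.
So the global minimum of f is P(-4) + Q(2) + 3 = -768 − 64 + 3 = -829, attained at (-4, 2).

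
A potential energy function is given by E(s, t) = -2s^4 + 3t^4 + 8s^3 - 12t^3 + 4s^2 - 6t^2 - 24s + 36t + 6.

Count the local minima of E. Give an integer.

E separates as a function of s plus a function of t, so ∇E=0 decouples.
∂E/∂s = -8(s - 3)(s - 1)(s + 1) = 0 at s ∈ {-1, 1, 3}; ∂E/∂t = 12(t - 3)(t - 1)(t + 1) = 0 at t ∈ {-1, 1, 3}.
The Hessian is diagonal: diag(E_ss, E_tt). Second derivatives: E_ss(-1)=-64, E_ss(1)=32, E_ss(3)=-64; E_tt(-1)=96, E_tt(1)=-48, E_tt(3)=96.
Local minima occur where both diagonal entries positive: (1, -1), (1, 3). Count: 2.

2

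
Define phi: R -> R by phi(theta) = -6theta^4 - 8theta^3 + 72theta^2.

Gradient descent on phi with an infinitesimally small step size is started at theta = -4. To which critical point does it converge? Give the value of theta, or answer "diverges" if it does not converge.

diverges

phi'(theta) = -24theta(theta - 2)(theta + 3), so phi'(-4) = 576.
Gradient descent moves in the -phi' direction, i.e. theta is decreasing.
There is no critical point below theta=-4, and phi' keeps the same sign, so the iterate runs off to −∞.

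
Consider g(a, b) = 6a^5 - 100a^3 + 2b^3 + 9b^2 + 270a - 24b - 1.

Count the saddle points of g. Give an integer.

4

g separates as a function of a plus a function of b, so ∇g=0 decouples.
∂g/∂a = 30(a - 3)(a - 1)(a + 1)(a + 3) = 0 at a ∈ {-3, -1, 1, 3}; ∂g/∂b = 6(b - 1)(b + 4) = 0 at b ∈ {-4, 1}.
The Hessian is diagonal: diag(g_aa, g_bb). Second derivatives: g_aa(-3)=-1440, g_aa(-1)=480, g_aa(1)=-480, g_aa(3)=1440; g_bb(-4)=-30, g_bb(1)=30.
Saddle points occur where the two diagonal entries have opposite signs: (-3, 1), (-1, -4), (1, 1), (3, -4). Count: 4.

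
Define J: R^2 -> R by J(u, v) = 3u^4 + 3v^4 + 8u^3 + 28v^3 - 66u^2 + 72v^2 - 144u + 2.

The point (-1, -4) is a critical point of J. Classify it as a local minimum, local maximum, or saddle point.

saddle point

The mixed partial ∂²J/∂u∂v is 0, so the Hessian at any point is diag(J_uu, J_vv) = diag(12(3u^2 + 4u - 11), 12(3v^2 + 14v + 12)).
At (-1, -4): H = diag(-144, 48).
The eigenvalues have opposite signs, so H is indefinite: a saddle point.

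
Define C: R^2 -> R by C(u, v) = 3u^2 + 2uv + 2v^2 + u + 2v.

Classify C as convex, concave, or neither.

C is quadratic, so its Hessian is the constant matrix H = [[6, 2], [2, 4]].
det(H) = 20, tr(H) = 10.
det(H) > 0 and tr(H) > 0, so H is positive definite everywhere: convex.

convex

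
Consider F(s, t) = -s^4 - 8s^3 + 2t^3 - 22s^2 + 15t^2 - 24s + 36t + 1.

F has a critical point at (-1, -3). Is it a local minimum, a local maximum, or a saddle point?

local maximum

The mixed partial ∂²F/∂s∂t is 0, so the Hessian at any point is diag(F_ss, F_tt) = diag(-4(3s^2 + 12s + 11), 6(2t + 5)).
At (-1, -3): H = diag(-8, -6).
Both eigenvalues are negative, so H is negative definite: a local maximum.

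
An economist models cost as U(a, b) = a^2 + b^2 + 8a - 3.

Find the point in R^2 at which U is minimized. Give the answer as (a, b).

U(a,b) separates as P(a) + Q(b) − 3, so its minimum is min P + min Q − 3.
P'(a) = 2a + 8 vanishes at a ∈ {-4}; Q'(b) = 2b vanishes at b ∈ {0}.
Local minima of P (where P''>0): P(-4)=-16. Local minima of Q: Q(0)=0.
So the global minimum of U is P(-4) + Q(0) − 3 = -16 + 0 − 3 = -19, attained at (-4, 0).

(-4, 0)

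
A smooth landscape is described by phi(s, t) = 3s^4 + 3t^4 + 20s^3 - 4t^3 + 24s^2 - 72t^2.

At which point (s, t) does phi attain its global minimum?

phi(s,t) separates as P(s) + Q(t), so its minimum is min P + min Q.
P'(s) = 12s(s + 1)(s + 4) vanishes at s ∈ {-4, -1, 0}; Q'(t) = 12t(t - 4)(t + 3) vanishes at t ∈ {-3, 0, 4}.
Local minima of P (where P''>0): P(-4)=-128, P(0)=0. Local minima of Q: Q(-3)=-297, Q(4)=-640.
So the global minimum of phi is P(-4) + Q(4) = -128 − 640 = -768, attained at (-4, 4).

(-4, 4)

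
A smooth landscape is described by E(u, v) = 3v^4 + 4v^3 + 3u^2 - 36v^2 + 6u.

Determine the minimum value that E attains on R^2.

E(u,v) separates as P(u) + Q(v), so its minimum is min P + min Q.
P'(u) = 6u + 6 vanishes at u ∈ {-1}; Q'(v) = 12v(v - 2)(v + 3) vanishes at v ∈ {-3, 0, 2}.
Local minima of P (where P''>0): P(-1)=-3. Local minima of Q: Q(-3)=-189, Q(2)=-64.
So the global minimum of E is P(-1) + Q(-3) = -3 − 189 = -192, attained at (-1, -3).

-192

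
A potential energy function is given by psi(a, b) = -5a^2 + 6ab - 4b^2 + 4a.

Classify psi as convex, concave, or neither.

psi is quadratic, so its Hessian is the constant matrix H = [[-10, 6], [6, -8]].
det(H) = 44, tr(H) = -18.
det(H) > 0 and tr(H) < 0, so H is negative definite everywhere: concave.

concave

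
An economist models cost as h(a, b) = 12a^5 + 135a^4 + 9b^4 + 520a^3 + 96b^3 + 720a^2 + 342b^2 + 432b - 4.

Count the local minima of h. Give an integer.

4

h separates as a function of a plus a function of b, so ∇h=0 decouples.
∂h/∂a = 60a(a + 2)(a + 3)(a + 4) = 0 at a ∈ {-4, -3, -2, 0}; ∂h/∂b = 36(b + 1)(b + 3)(b + 4) = 0 at b ∈ {-4, -3, -1}.
The Hessian is diagonal: diag(h_aa, h_bb). Second derivatives: h_aa(-4)=-480, h_aa(-3)=180, h_aa(-2)=-240, h_aa(0)=1440; h_bb(-4)=108, h_bb(-3)=-72, h_bb(-1)=216.
Local minima occur where both diagonal entries positive: (-3, -4), (-3, -1), (0, -4), (0, -1). Count: 4.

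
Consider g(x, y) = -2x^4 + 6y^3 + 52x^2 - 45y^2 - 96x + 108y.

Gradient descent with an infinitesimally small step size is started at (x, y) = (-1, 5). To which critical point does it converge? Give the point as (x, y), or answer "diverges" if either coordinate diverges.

(1, 3)

g is separable, so gradient descent decouples: x follows -∂g/∂x, y follows -∂g/∂y.
∂g/∂x = -8(x - 3)(x - 1)(x + 4); at x=-1 this is -192, so x increases.
∂g/∂y = 18(y - 3)(y - 2); at y=5 this is 108, so y decreases.
x converges to its nearest critical value 1 (a local min of the x-part); y converges to 3. The iterate converges to (1, 3).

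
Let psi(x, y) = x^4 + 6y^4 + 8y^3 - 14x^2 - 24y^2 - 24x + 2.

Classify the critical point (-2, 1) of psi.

local minimum

The mixed partial ∂²psi/∂x∂y is 0, so the Hessian at any point is diag(psi_xx, psi_yy) = diag(4(3x^2 - 7), 24(3y^2 + 2y - 2)).
At (-2, 1): H = diag(20, 72).
Both eigenvalues are positive, so H is positive definite: a local minimum.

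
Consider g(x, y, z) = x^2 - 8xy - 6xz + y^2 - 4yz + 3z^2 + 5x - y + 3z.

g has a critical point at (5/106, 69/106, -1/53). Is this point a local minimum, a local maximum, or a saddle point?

saddle point

The Hessian is constant: H = [[2, -8, -6], [-8, 2, -4], [-6, -4, 6]].
Leading principal minors: Δ₁ = 2, Δ₂ = -60, Δ₃ = -848.
The minors fit neither the all-positive nor the alternating-sign pattern, so H is indefinite: a saddle point.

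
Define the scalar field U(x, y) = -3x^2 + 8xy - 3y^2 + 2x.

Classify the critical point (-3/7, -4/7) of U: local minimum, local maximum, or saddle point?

The Hessian of U is constant: H = [[-6, 8], [8, -6]].
det(H) = (-6)·(-6) − 8² = -28.
Since det(H) < 0, H is indefinite and the critical point is a saddle point.

saddle point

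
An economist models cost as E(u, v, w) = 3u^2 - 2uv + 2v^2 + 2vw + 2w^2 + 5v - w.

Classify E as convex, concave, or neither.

E is quadratic, so its Hessian is the constant matrix H = [[6, -2, 0], [-2, 4, 2], [0, 2, 4]].
Leading principal minors: 6, 20, 56.
All positive ⇒ H ≻ 0 ⇒ convex.

convex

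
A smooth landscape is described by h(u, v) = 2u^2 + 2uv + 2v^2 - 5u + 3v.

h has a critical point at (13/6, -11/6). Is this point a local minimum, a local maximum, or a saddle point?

The Hessian of h is constant: H = [[4, 2], [2, 4]].
det(H) = 4·4 − 2² = 12.
det(H) > 0 and tr(H) = 8 > 0, so H is positive definite and the point is a local minimum.

local minimum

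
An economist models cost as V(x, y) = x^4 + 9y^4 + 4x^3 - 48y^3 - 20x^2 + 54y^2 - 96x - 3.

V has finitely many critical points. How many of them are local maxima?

1

V separates as a function of x plus a function of y, so ∇V=0 decouples.
∂V/∂x = 4(x - 3)(x + 2)(x + 4) = 0 at x ∈ {-4, -2, 3}; ∂V/∂y = 36y(y - 3)(y - 1) = 0 at y ∈ {0, 1, 3}.
The Hessian is diagonal: diag(V_xx, V_yy). Second derivatives: V_xx(-4)=56, V_xx(-2)=-40, V_xx(3)=140; V_yy(0)=108, V_yy(1)=-72, V_yy(3)=216.
Local maxima occur where both diagonal entries negative: (-2, 1). Count: 1.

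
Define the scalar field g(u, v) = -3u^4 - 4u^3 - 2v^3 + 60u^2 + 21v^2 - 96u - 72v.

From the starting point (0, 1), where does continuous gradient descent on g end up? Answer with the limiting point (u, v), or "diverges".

(1, 3)

g is separable, so gradient descent decouples: u follows -∂g/∂u, v follows -∂g/∂v.
∂g/∂u = -12(u - 2)(u - 1)(u + 4); at u=0 this is -96, so u increases.
∂g/∂v = -6(v - 4)(v - 3); at v=1 this is -36, so v increases.
u converges to its nearest critical value 1 (a local min of the u-part); v converges to 3. The iterate converges to (1, 3).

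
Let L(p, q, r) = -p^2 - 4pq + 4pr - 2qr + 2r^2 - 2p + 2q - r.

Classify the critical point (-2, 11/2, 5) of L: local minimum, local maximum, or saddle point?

The Hessian is constant: H = [[-2, -4, 4], [-4, 0, -2], [4, -2, 4]].
Leading principal minors: Δ₁ = -2, Δ₂ = -16, Δ₃ = 8.
The minors fit neither the all-positive nor the alternating-sign pattern, so H is indefinite: a saddle point.

saddle point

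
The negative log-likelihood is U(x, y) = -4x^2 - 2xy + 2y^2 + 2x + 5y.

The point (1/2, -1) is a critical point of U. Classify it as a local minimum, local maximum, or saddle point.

The Hessian of U is constant: H = [[-8, -2], [-2, 4]].
det(H) = (-8)·4 − (-2)² = -36.
Since det(H) < 0, H is indefinite and the critical point is a saddle point.

saddle point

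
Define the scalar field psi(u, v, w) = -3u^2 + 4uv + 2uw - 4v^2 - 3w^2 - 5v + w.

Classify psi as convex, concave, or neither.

concave

psi is quadratic, so its Hessian is the constant matrix H = [[-6, 4, 2], [4, -8, 0], [2, 0, -6]].
Leading principal minors: -6, 32, -160.
Signs alternate −, +, − ⇒ H ≺ 0 ⇒ concave.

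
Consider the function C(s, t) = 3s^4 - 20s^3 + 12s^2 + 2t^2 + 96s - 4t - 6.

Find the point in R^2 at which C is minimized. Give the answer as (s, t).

C(s,t) separates as P(s) + Q(t) − 6, so its minimum is min P + min Q − 6.
P'(s) = 12(s - 4)(s - 2)(s + 1) vanishes at s ∈ {-1, 2, 4}; Q'(t) = 4(t - 1) vanishes at t ∈ {1}.
Local minima of P (where P''>0): P(-1)=-61, P(4)=64. Local minima of Q: Q(1)=-2.
So the global minimum of C is P(-1) + Q(1) − 6 = -61 − 2 − 6 = -69, attained at (-1, 1).

(-1, 1)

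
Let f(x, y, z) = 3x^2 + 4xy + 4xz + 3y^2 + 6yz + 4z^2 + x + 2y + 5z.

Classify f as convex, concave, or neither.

convex

f is quadratic, so its Hessian is the constant matrix H = [[6, 4, 4], [4, 6, 6], [4, 6, 8]].
Leading principal minors: 6, 20, 40.
All positive ⇒ H ≻ 0 ⇒ convex.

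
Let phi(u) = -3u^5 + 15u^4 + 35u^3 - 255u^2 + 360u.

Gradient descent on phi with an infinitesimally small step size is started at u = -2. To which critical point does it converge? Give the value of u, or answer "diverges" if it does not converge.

-3

phi'(u) = -15(u - 4)(u - 2)(u - 1)(u + 3), so phi'(-2) = 1080.
Gradient descent moves in the -phi' direction, i.e. u is decreasing.
The nearest critical point in that direction is u = -3, where phi'' = 2100 > 0 (a local minimum). The iterate converges there.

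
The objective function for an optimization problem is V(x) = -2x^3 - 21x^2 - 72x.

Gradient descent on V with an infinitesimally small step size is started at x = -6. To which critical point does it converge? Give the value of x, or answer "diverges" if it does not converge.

V'(x) = -6(x + 3)(x + 4), so V'(-6) = -36.
Gradient descent moves in the -V' direction, i.e. x is increasing.
The nearest critical point in that direction is x = -4, where V'' = 6 > 0 (a local minimum). The iterate converges there.

-4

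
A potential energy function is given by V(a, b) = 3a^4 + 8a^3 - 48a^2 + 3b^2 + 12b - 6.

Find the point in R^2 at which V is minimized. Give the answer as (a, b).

(-4, -2)

V(a,b) separates as P(a) + Q(b) − 6, so its minimum is min P + min Q − 6.
P'(a) = 12a(a - 2)(a + 4) vanishes at a ∈ {-4, 0, 2}; Q'(b) = 6b + 12 vanishes at b ∈ {-2}.
Local minima of P (where P''>0): P(-4)=-512, P(2)=-80. Local minima of Q: Q(-2)=-12.
So the global minimum of V is P(-4) + Q(-2) − 6 = -512 − 12 − 6 = -530, attained at (-4, -2).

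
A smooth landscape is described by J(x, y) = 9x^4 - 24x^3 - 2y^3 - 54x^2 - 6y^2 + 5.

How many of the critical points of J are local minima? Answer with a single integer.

J separates as a function of x plus a function of y, so ∇J=0 decouples.
∂J/∂x = 36x(x - 3)(x + 1) = 0 at x ∈ {-1, 0, 3}; ∂J/∂y = -6y(y + 2) = 0 at y ∈ {-2, 0}.
The Hessian is diagonal: diag(J_xx, J_yy). Second derivatives: J_xx(-1)=144, J_xx(0)=-108, J_xx(3)=432; J_yy(-2)=12, J_yy(0)=-12.
Local minima occur where both diagonal entries positive: (-1, -2), (3, -2). Count: 2.

2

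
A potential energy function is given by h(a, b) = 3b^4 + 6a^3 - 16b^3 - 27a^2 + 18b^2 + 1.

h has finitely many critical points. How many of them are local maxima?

1

h separates as a function of a plus a function of b, so ∇h=0 decouples.
∂h/∂a = 18a(a - 3) = 0 at a ∈ {0, 3}; ∂h/∂b = 12b(b - 3)(b - 1) = 0 at b ∈ {0, 1, 3}.
The Hessian is diagonal: diag(h_aa, h_bb). Second derivatives: h_aa(0)=-54, h_aa(3)=54; h_bb(0)=36, h_bb(1)=-24, h_bb(3)=72.
Local maxima occur where both diagonal entries negative: (0, 1). Count: 1.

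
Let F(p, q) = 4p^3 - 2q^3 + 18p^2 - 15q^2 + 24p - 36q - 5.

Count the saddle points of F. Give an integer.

F separates as a function of p plus a function of q, so ∇F=0 decouples.
∂F/∂p = 12(p + 1)(p + 2) = 0 at p ∈ {-2, -1}; ∂F/∂q = -6(q + 2)(q + 3) = 0 at q ∈ {-3, -2}.
The Hessian is diagonal: diag(F_pp, F_qq). Second derivatives: F_pp(-2)=-12, F_pp(-1)=12; F_qq(-3)=6, F_qq(-2)=-6.
Saddle points occur where the two diagonal entries have opposite signs: (-2, -3), (-1, -2). Count: 2.

2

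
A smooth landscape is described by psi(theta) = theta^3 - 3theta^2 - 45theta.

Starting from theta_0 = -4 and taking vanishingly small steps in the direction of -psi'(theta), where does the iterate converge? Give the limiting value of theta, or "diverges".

psi'(theta) = 3(theta - 5)(theta + 3), so psi'(-4) = 27.
Gradient descent moves in the -psi' direction, i.e. theta is decreasing.
There is no critical point below theta=-4, and psi' keeps the same sign, so the iterate runs off to −∞.

diverges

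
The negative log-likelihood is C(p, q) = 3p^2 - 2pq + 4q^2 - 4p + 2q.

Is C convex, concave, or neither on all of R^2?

convex

C is quadratic, so its Hessian is the constant matrix H = [[6, -2], [-2, 8]].
det(H) = 44, tr(H) = 14.
det(H) > 0 and tr(H) > 0, so H is positive definite everywhere: convex.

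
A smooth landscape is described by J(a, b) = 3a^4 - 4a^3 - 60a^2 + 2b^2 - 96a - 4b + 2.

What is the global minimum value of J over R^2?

-832

J(a,b) separates as P(a) + Q(b) + 2, so its minimum is min P + min Q + 2.
P'(a) = 12(a - 4)(a + 1)(a + 2) vanishes at a ∈ {-2, -1, 4}; Q'(b) = 4b - 4 vanishes at b ∈ {1}.
Local minima of P (where P''>0): P(-2)=32, P(4)=-832. Local minima of Q: Q(1)=-2.
So the global minimum of J is P(4) + Q(1) + 2 = -832 − 2 + 2 = -832, attained at (4, 1).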